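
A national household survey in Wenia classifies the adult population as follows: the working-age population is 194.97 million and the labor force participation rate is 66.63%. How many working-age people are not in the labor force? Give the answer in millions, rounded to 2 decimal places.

Share not in the labor force = 1 − 0.6663 = 0.3337.
Not in labor force = 0.3337 × 194.97 ≈ 65.06 million.

About 65.06 million are not in the labor force.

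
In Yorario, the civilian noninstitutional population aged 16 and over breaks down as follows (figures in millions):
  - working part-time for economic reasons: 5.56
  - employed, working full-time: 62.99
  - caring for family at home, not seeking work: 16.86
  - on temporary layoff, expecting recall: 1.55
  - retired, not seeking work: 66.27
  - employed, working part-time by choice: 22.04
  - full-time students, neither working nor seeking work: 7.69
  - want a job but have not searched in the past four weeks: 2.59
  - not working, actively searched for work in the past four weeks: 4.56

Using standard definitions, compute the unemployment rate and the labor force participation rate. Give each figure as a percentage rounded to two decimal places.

Employed = 5.56 + 62.99 + 22.04 = 90.59 million (anyone who worked, including part-time for economic reasons, counts as employed).
Unemployed = 1.55 + 4.56 = 6.11 million (jobless and actively searching, or on temporary layoff).
Labor force = 90.59 + 6.11 = 96.70 million.
Not in labor force = 16.86 + 66.27 + 7.69 + 2.59 = 93.41 million (those not working and not actively searching are outside the labor force — including those who want a job but have given up searching).
Civilian working-age population = 96.70 + 93.41 = 190.11 million.
Unemployment rate = 6.11 / 96.70 = 6.32%.
Labor force participation rate = 96.70 / 190.11 = 50.87%.

Unemployment rate ≈ 6.32%; labor force participation rate ≈ 50.87%.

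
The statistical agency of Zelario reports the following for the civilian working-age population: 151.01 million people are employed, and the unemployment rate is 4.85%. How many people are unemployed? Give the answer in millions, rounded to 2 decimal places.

About 7.70 million are unemployed.

Let U be the number unemployed. The labor force is E + U, and U/(E+U) = 0.0485.
So U = 0.0485 × 151.01 / (1 − 0.0485) = 7.3240 / 0.9515 ≈ 7.70 million.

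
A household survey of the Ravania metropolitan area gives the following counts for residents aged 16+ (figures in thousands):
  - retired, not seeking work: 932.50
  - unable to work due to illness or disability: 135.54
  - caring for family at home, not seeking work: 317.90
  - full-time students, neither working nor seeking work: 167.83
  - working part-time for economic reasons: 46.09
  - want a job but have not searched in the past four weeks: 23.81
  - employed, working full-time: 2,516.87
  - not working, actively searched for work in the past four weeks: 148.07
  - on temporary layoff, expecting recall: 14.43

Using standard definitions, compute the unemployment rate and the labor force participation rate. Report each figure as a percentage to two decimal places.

Employed = 46.09 + 2,516.87 = 2,562.96 thousand (anyone who worked, including part-time for economic reasons, counts as employed).
Unemployed = 148.07 + 14.43 = 162.50 thousand (jobless and actively searching, or on temporary layoff).
Labor force = 2,562.96 + 162.50 = 2,725.46 thousand.
Not in labor force = 932.50 + 135.54 + 317.90 + 167.83 + 23.81 = 1,577.58 thousand (those not working and not actively searching are outside the labor force — including those who want a job but have given up searching).
Civilian working-age population = 2,725.46 + 1,577.58 = 4,303.04 thousand.
Unemployment rate = 162.50 / 2,725.46 = 5.96%.
Labor force participation rate = 2,725.46 / 4,303.04 = 63.34%.

Unemployment rate ≈ 5.96%; labor force participation rate ≈ 63.34%.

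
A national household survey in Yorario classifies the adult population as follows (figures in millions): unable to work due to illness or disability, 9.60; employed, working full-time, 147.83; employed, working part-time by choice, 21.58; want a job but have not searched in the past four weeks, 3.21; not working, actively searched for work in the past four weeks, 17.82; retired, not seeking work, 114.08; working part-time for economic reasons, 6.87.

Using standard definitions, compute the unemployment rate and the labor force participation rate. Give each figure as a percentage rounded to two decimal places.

Employed = 147.83 + 21.58 + 6.87 = 176.28 million (anyone who worked, including part-time for economic reasons, counts as employed).
Unemployed = 17.82 million.
Labor force = 176.28 + 17.82 = 194.10 million.
Not in labor force = 9.60 + 3.21 + 114.08 = 126.89 million (those not working and not actively searching are outside the labor force — including those who want a job but have given up searching).
Civilian working-age population = 194.10 + 126.89 = 320.99 million.
Unemployment rate = 17.82 / 194.10 = 9.18%.
Labor force participation rate = 194.10 / 320.99 = 60.47%.

Unemployment rate ≈ 9.18%; labor force participation rate ≈ 60.47%.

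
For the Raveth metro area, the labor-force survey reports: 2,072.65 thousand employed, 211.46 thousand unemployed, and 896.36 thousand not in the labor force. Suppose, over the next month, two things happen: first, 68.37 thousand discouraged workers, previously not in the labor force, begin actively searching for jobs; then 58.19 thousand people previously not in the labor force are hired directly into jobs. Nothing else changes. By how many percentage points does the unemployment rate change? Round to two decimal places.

Initially, labor force = 2,072.65 + 211.46 = 2,284.11 thousand, so u = 211.46/2,284.11 = 9.26%.
After the first change, unemployed and labor force both rise by 68.37 → E = 2,072.65, U = 279.83, labor force = 2,352.48 thousand.
After the second change, employed and labor force both rise by 58.19; unemployed unchanged → E = 2,130.84, U = 279.83, labor force = 2,410.67 thousand.
New unemployment rate = 279.83 / 2,410.67 = 11.61%.
Change = 11.61% − 9.26% = +2.35 percentage points.

The unemployment rate changes by +2.35 percentage points.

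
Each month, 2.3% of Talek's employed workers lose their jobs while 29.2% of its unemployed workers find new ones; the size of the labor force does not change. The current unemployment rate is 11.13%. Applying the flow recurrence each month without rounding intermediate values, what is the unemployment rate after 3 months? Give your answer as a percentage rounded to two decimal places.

Unemployment rate after three months ≈ 8.53%.

With a fixed labor force, u_{t+1} = u_t + s·(1−u_t) − f·u_t = u_t·(1−s−f) + s.
Here 1−s−f = 0.685 and s = 0.023.
u_1 = 0.111300 × 0.685 + 0.023 = 0.099241.
u_2 = 0.099241 × 0.685 + 0.023 = 0.090980.
u_3 = 0.090980 × 0.685 + 0.023 = 0.085321.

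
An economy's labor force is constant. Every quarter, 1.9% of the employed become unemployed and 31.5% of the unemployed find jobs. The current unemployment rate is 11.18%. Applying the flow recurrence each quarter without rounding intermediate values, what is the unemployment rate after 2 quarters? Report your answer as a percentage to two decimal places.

With a fixed labor force, u_{t+1} = u_t + s·(1−u_t) − f·u_t = u_t·(1−s−f) + s.
Here 1−s−f = 0.666 and s = 0.019.
u_1 = 0.111800 × 0.666 + 0.019 = 0.093459.
u_2 = 0.093459 × 0.666 + 0.019 = 0.081244.

Unemployment rate after two quarters ≈ 8.12%.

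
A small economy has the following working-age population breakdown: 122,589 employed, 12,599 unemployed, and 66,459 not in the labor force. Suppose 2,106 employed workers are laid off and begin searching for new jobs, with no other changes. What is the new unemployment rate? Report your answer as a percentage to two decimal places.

Initially, labor force = 122,589 + 12,599 = 135,188, so u = 12,599/135,188 = 9.32%.
After the change, employed falls and unemployed rises by 2,106; labor force unchanged → E = 120,483, U = 14,705, labor force = 135,188.
New unemployment rate = 14,705 / 135,188 = 10.88%.

New unemployment rate ≈ 10.88%.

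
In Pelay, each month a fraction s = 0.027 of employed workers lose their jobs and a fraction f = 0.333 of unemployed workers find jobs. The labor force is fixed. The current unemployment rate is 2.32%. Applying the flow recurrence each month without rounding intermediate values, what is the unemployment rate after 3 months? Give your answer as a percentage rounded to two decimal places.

With a fixed labor force, u_{t+1} = u_t + s·(1−u_t) − f·u_t = u_t·(1−s−f) + s.
Here 1−s−f = 0.640 and s = 0.027.
u_1 = 0.023200 × 0.640 + 0.027 = 0.041848.
u_2 = 0.041848 × 0.640 + 0.027 = 0.053783.
u_3 = 0.053783 × 0.640 + 0.027 = 0.061421.

Unemployment rate after three months ≈ 6.14%.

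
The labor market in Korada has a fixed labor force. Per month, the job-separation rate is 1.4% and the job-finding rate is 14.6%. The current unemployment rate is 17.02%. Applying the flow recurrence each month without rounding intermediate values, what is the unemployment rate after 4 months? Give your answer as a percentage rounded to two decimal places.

With a fixed labor force, u_{t+1} = u_t + s·(1−u_t) − f·u_t = u_t·(1−s−f) + s.
Here 1−s−f = 0.840 and s = 0.014.
u_1 = 0.170200 × 0.840 + 0.014 = 0.156968.
u_2 = 0.156968 × 0.840 + 0.014 = 0.145853.
u_3 = 0.145853 × 0.840 + 0.014 = 0.136517.
u_4 = 0.136517 × 0.840 + 0.014 = 0.128674.

Unemployment rate after four months ≈ 12.87%.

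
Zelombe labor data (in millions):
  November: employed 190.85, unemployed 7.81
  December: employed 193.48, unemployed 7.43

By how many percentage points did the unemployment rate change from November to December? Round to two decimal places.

The unemployment rate changed by −0.23 percentage points.

November: labor force = 190.85 + 7.81 = 198.66; u = 7.81/198.66 = 3.93%.
December: labor force = 193.48 + 7.43 = 200.91; u = 7.43/200.91 = 3.70%.
Change = 3.70% − 3.93% = −0.23 pp.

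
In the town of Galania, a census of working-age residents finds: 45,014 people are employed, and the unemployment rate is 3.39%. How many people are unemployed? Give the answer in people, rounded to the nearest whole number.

Let U be the number unemployed. The labor force is E + U, and U/(E+U) = 0.0339.
So U = 0.0339 × 45,014 / (1 − 0.0339) = 1525.97 / 0.9661 ≈ 1,580.

About 1,580 are unemployed.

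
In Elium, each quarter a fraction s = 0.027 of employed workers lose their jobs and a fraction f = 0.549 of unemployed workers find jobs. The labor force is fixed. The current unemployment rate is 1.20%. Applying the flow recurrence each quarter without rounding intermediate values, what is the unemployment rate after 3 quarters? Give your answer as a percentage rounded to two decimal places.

With a fixed labor force, u_{t+1} = u_t + s·(1−u_t) − f·u_t = u_t·(1−s−f) + s.
Here 1−s−f = 0.424 and s = 0.027.
u_1 = 0.012000 × 0.424 + 0.027 = 0.032088.
u_2 = 0.032088 × 0.424 + 0.027 = 0.040605.
u_3 = 0.040605 × 0.424 + 0.027 = 0.044217.

Unemployment rate after three quarters ≈ 4.42%.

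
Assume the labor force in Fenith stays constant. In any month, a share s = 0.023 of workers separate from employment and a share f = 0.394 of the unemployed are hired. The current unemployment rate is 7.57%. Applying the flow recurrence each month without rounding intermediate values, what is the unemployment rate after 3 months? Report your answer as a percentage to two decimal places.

Unemployment rate after three months ≈ 5.92%.

With a fixed labor force, u_{t+1} = u_t + s·(1−u_t) − f·u_t = u_t·(1−s−f) + s.
Here 1−s−f = 0.583 and s = 0.023.
u_1 = 0.075700 × 0.583 + 0.023 = 0.067133.
u_2 = 0.067133 × 0.583 + 0.023 = 0.062139.
u_3 = 0.062139 × 0.583 + 0.023 = 0.059227.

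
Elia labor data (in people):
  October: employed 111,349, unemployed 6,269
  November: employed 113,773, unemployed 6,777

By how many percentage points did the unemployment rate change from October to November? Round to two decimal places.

October: labor force = 111,349 + 6,269 = 117,618; u = 6,269/117,618 = 5.33%.
November: labor force = 113,773 + 6,777 = 120,550; u = 6,777/120,550 = 5.62%.
Change = 5.62% − 5.33% = +0.29 pp.

The unemployment rate changed by +0.29 percentage points.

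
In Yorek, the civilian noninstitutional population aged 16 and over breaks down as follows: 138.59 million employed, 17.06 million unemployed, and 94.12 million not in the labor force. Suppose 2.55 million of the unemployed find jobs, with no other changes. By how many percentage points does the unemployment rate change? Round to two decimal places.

Initially, labor force = 138.59 + 17.06 = 155.65 million, so u = 17.06/155.65 = 10.96%.
After the change, unemployed falls and employed rises by 2.55; labor force unchanged → E = 141.14, U = 14.51, labor force = 155.65 million.
New unemployment rate = 14.51 / 155.65 = 9.32%.
Change = 9.32% − 10.96% = −1.64 percentage points.

The unemployment rate changes by −1.64 percentage points.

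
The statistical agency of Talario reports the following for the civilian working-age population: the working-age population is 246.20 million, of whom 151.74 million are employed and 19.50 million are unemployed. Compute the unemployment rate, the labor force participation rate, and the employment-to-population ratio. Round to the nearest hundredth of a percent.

Unemployment rate ≈ 11.39%; labor force participation rate ≈ 69.55%; employment-population ratio ≈ 61.63%.

Labor force = employed + unemployed = 151.74 + 19.50 = 171.24 million.
Unemployment rate = 19.50 / 171.24 = 11.39%.
Labor force participation rate = 171.24 / 246.20 = 69.55%.
Employment-population ratio = 151.74 / 246.20 = 61.63%.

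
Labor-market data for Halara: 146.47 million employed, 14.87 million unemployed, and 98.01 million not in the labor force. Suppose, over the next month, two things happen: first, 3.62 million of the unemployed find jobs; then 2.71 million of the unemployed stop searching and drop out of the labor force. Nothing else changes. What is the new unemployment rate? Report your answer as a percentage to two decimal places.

New unemployment rate ≈ 5.38%.

Initially, labor force = 146.47 + 14.87 = 161.34 million, so u = 14.87/161.34 = 9.22%.
After the first change, unemployed falls and employed rises by 3.62; labor force unchanged → E = 150.09, U = 11.25, labor force = 161.34 million.
After the second change, unemployed and labor force both fall by 2.71 → E = 150.09, U = 8.54, labor force = 158.63 million.
New unemployment rate = 8.54 / 158.63 = 5.38%.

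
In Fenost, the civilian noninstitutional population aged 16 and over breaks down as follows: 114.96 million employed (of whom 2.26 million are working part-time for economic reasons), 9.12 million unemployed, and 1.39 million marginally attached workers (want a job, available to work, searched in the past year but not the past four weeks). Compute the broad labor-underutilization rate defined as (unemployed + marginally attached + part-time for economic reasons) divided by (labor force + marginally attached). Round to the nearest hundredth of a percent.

Broad underutilization rate ≈ 10.18%.

Labor force = 114.96 + 9.12 = 124.08 million.
Numerator = 9.12 + 1.39 + 2.26 = 12.77 million.
Denominator = 124.08 + 1.39 = 125.47 million.
Broad rate = 12.77 / 125.47 = 10.18%.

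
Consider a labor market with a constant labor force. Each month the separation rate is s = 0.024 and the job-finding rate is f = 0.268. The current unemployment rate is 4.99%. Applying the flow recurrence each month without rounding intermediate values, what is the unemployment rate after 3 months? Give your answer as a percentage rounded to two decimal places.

Unemployment rate after three months ≈ 7.07%.

With a fixed labor force, u_{t+1} = u_t + s·(1−u_t) − f·u_t = u_t·(1−s−f) + s.
Here 1−s−f = 0.708 and s = 0.024.
u_1 = 0.049900 × 0.708 + 0.024 = 0.059329.
u_2 = 0.059329 × 0.708 + 0.024 = 0.066005.
u_3 = 0.066005 × 0.708 + 0.024 = 0.070732.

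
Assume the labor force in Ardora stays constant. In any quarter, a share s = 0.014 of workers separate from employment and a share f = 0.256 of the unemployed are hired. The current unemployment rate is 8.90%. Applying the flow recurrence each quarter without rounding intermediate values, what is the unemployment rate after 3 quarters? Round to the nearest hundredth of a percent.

With a fixed labor force, u_{t+1} = u_t + s·(1−u_t) − f·u_t = u_t·(1−s−f) + s.
Here 1−s−f = 0.730 and s = 0.014.
u_1 = 0.089000 × 0.730 + 0.014 = 0.078970.
u_2 = 0.078970 × 0.730 + 0.014 = 0.071648.
u_3 = 0.071648 × 0.730 + 0.014 = 0.066303.

Unemployment rate after three quarters ≈ 6.63%.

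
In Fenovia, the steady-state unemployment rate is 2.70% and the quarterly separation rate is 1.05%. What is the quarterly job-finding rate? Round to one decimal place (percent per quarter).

From u* = s/(s+f): f = s·(1−u)/u.
f = 1.05 × (1 − 0.0270) / 0.0270 = 1.0216 / 0.0270 ≈ 37.8% per quarter.

Job-finding rate ≈ 37.8% per quarter.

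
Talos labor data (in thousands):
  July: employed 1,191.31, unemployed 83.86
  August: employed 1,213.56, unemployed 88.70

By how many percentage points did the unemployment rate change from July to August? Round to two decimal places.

The unemployment rate changed by +0.23 percentage points.

July: labor force = 1,191.31 + 83.86 = 1,275.17; u = 83.86/1,275.17 = 6.58%.
August: labor force = 1,213.56 + 88.70 = 1,302.26; u = 88.70/1,302.26 = 6.81%.
Change = 6.81% − 6.58% = +0.23 pp.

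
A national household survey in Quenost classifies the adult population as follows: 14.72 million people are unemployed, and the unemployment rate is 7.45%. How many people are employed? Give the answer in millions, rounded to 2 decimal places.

Labor force = U / u = 14.72 / 0.0745 ≈ 197.58 million.
Employed = labor force − unemployed = 197.58 − 14.72 = 182.86 million.

About 182.86 million are employed.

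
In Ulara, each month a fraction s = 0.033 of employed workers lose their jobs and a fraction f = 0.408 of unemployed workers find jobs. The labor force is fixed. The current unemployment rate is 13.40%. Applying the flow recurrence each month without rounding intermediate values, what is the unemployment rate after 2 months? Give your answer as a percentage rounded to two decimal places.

With a fixed labor force, u_{t+1} = u_t + s·(1−u_t) − f·u_t = u_t·(1−s−f) + s.
Here 1−s−f = 0.559 and s = 0.033.
u_1 = 0.134000 × 0.559 + 0.033 = 0.107906.
u_2 = 0.107906 × 0.559 + 0.033 = 0.093319.

Unemployment rate after two months ≈ 9.33%.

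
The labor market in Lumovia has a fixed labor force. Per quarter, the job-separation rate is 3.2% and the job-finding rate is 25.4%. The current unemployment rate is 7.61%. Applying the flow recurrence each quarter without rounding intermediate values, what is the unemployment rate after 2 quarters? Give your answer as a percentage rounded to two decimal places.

With a fixed labor force, u_{t+1} = u_t + s·(1−u_t) − f·u_t = u_t·(1−s−f) + s.
Here 1−s−f = 0.714 and s = 0.032.
u_1 = 0.076100 × 0.714 + 0.032 = 0.086335.
u_2 = 0.086335 × 0.714 + 0.032 = 0.093643.

Unemployment rate after two quarters ≈ 9.36%.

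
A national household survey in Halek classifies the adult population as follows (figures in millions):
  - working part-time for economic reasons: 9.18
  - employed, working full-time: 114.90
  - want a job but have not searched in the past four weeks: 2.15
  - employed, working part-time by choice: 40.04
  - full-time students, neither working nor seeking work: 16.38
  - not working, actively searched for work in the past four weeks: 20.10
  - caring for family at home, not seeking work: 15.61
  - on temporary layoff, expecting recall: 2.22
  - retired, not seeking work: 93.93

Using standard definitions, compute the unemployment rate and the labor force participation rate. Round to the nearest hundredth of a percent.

Employed = 9.18 + 114.90 + 40.04 = 164.12 million (anyone who worked, including part-time for economic reasons, counts as employed).
Unemployed = 20.10 + 2.22 = 22.32 million (jobless and actively searching, or on temporary layoff).
Labor force = 164.12 + 22.32 = 186.44 million.
Not in labor force = 2.15 + 16.38 + 15.61 + 93.93 = 128.07 million (those not working and not actively searching are outside the labor force — including those who want a job but have given up searching).
Civilian working-age population = 186.44 + 128.07 = 314.51 million.
Unemployment rate = 22.32 / 186.44 = 11.97%.
Labor force participation rate = 186.44 / 314.51 = 59.28%.

Unemployment rate ≈ 11.97%; labor force participation rate ≈ 59.28%.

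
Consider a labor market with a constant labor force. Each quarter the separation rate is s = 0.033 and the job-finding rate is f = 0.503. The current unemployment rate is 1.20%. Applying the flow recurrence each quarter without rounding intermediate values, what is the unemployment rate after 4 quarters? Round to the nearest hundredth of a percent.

With a fixed labor force, u_{t+1} = u_t + s·(1−u_t) − f·u_t = u_t·(1−s−f) + s.
Here 1−s−f = 0.464 and s = 0.033.
u_1 = 0.012000 × 0.464 + 0.033 = 0.038568.
u_2 = 0.038568 × 0.464 + 0.033 = 0.050896.
u_3 = 0.050896 × 0.464 + 0.033 = 0.056616.
u_4 = 0.056616 × 0.464 + 0.033 = 0.059270.

Unemployment rate after four quarters ≈ 5.93%.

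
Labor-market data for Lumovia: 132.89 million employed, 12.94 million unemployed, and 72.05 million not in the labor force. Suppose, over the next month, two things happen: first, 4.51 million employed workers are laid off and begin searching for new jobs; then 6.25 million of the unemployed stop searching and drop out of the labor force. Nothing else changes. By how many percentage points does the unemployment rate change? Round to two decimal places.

The unemployment rate changes by −0.85 percentage points.

Initially, labor force = 132.89 + 12.94 = 145.83 million, so u = 12.94/145.83 = 8.87%.
After the first change, employed falls and unemployed rises by 4.51; labor force unchanged → E = 128.38, U = 17.45, labor force = 145.83 million.
After the second change, unemployed and labor force both fall by 6.25 → E = 128.38, U = 11.20, labor force = 139.58 million.
New unemployment rate = 11.20 / 139.58 = 8.02%.
Change = 8.02% − 8.87% = −0.85 percentage points.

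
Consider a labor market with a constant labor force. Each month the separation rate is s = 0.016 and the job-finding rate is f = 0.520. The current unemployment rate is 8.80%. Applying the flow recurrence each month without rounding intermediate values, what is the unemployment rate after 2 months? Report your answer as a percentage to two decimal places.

Unemployment rate after two months ≈ 4.24%.

With a fixed labor force, u_{t+1} = u_t + s·(1−u_t) − f·u_t = u_t·(1−s−f) + s.
Here 1−s−f = 0.464 and s = 0.016.
u_1 = 0.088000 × 0.464 + 0.016 = 0.056832.
u_2 = 0.056832 × 0.464 + 0.016 = 0.042370.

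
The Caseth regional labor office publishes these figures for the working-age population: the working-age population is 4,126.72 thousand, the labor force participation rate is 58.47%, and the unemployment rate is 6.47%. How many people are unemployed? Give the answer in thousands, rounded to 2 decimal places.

Labor force = 0.5847 × 4,126.72 = 2,412.89 thousand.
Unemployed = 0.0647 × 2,412.89 ≈ 156.11 thousand.

About 156.11 thousand are unemployed.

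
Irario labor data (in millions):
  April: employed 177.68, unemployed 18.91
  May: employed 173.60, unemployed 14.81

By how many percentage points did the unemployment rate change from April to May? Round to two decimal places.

April: labor force = 177.68 + 18.91 = 196.59; u = 18.91/196.59 = 9.62%.
May: labor force = 173.60 + 14.81 = 188.41; u = 14.81/188.41 = 7.86%.
Change = 7.86% − 9.62% = −1.76 pp.

The unemployment rate changed by −1.76 percentage points.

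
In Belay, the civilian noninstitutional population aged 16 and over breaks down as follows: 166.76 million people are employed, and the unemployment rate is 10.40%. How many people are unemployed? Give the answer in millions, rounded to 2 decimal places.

Let U be the number unemployed. The labor force is E + U, and U/(E+U) = 0.1040.
So U = 0.1040 × 166.76 / (1 − 0.1040) = 17.3430 / 0.8960 ≈ 19.36 million.

About 19.36 million are unemployed.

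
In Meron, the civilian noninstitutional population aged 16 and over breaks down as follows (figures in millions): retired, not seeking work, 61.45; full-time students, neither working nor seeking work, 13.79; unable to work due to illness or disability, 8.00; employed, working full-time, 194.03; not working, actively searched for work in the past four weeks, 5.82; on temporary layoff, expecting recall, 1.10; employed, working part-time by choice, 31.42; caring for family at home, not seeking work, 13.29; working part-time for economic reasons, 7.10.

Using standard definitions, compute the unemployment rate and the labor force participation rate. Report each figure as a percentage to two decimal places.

Unemployment rate ≈ 2.89%; labor force participation rate ≈ 71.27%.

Employed = 194.03 + 31.42 + 7.10 = 232.55 million (anyone who worked, including part-time for economic reasons, counts as employed).
Unemployed = 5.82 + 1.10 = 6.92 million (jobless and actively searching, or on temporary layoff).
Labor force = 232.55 + 6.92 = 239.47 million.
Not in labor force = 61.45 + 13.79 + 8.00 + 13.29 = 96.53 million (those not working and not actively searching are outside the labor force).
Civilian working-age population = 239.47 + 96.53 = 336.00 million.
Unemployment rate = 6.92 / 239.47 = 2.89%.
Labor force participation rate = 239.47 / 336.00 = 71.27%.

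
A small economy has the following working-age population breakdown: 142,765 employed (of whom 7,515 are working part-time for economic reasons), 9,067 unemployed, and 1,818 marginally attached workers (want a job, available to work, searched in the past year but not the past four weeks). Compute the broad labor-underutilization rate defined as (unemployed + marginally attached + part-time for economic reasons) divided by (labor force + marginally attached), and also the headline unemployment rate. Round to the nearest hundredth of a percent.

Broad underutilization rate ≈ 11.98%; headline unemployment rate ≈ 5.97%.

Labor force = 142,765 + 9,067 = 151,832.
Numerator = 9,067 + 1,818 + 7,515 = 18,400.
Denominator = 151,832 + 1,818 = 153,650.
Broad rate = 18,400 / 153,650 = 11.98%.
Headline unemployment rate = 9,067 / 151,832 = 5.97%.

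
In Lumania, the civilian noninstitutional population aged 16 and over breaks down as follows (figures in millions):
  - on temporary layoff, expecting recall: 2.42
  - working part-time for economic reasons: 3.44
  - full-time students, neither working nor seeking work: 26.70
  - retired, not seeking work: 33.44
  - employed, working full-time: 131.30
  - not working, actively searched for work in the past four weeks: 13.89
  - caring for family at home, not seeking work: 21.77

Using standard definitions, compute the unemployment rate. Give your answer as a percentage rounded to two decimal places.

Unemployment rate ≈ 10.80%.

Employed = 3.44 + 131.30 = 134.74 million (anyone who worked, including part-time for economic reasons, counts as employed).
Unemployed = 2.42 + 13.89 = 16.31 million (jobless and actively searching, or on temporary layoff).
Labor force = 134.74 + 16.31 = 151.05 million.
Unemployment rate = 16.31 / 151.05 = 10.80%.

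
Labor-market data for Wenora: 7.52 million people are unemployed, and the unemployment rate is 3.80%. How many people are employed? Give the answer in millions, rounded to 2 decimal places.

About 190.37 million are employed.

Labor force = U / u = 7.52 / 0.0380 ≈ 197.89 million.
Employed = labor force − unemployed = 197.89 − 7.52 = 190.37 million.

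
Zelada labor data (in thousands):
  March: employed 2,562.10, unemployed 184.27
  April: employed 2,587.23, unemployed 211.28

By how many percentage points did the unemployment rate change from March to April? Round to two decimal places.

The unemployment rate changed by +0.84 percentage points.

March: labor force = 2,562.10 + 184.27 = 2,746.37; u = 184.27/2,746.37 = 6.71%.
April: labor force = 2,587.23 + 211.28 = 2,798.51; u = 211.28/2,798.51 = 7.55%.
Change = 7.55% − 6.71% = +0.84 pp.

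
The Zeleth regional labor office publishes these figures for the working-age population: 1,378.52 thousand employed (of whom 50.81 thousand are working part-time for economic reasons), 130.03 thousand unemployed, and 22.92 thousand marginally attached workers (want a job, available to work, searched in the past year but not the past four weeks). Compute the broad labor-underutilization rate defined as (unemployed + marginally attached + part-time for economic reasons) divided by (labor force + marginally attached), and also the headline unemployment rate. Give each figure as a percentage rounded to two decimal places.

Broad underutilization rate ≈ 13.30%; headline unemployment rate ≈ 8.62%.

Labor force = 1,378.52 + 130.03 = 1,508.55 thousand.
Numerator = 130.03 + 22.92 + 50.81 = 203.76 thousand.
Denominator = 1,508.55 + 22.92 = 1,531.47 thousand.
Broad rate = 203.76 / 1,531.47 = 13.30%.
Headline unemployment rate = 130.03 / 1,508.55 = 8.62%.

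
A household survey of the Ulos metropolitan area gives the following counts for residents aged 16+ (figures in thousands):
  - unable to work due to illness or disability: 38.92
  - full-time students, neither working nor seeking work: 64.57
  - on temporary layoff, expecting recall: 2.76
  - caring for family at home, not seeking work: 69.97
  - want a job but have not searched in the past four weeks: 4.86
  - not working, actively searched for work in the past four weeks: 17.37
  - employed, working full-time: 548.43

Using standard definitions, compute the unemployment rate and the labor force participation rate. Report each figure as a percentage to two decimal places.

Employed = 548.43 thousand.
Unemployed = 2.76 + 17.37 = 20.13 thousand (jobless and actively searching, or on temporary layoff).
Labor force = 548.43 + 20.13 = 568.56 thousand.
Not in labor force = 38.92 + 64.57 + 69.97 + 4.86 = 178.32 thousand (those not working and not actively searching are outside the labor force — including those who want a job but have given up searching).
Civilian working-age population = 568.56 + 178.32 = 746.88 thousand.
Unemployment rate = 20.13 / 568.56 = 3.54%.
Labor force participation rate = 568.56 / 746.88 = 76.12%.

Unemployment rate ≈ 3.54%; labor force participation rate ≈ 76.12%.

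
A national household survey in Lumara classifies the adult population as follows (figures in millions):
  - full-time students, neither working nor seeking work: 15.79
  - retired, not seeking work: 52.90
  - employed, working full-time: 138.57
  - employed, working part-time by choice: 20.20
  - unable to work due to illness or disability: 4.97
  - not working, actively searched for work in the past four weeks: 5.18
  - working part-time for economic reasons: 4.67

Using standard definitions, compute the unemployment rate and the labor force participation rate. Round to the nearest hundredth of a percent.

Unemployment rate ≈ 3.07%; labor force participation rate ≈ 69.60%.

Employed = 138.57 + 20.20 + 4.67 = 163.44 million (anyone who worked, including part-time for economic reasons, counts as employed).
Unemployed = 5.18 million.
Labor force = 163.44 + 5.18 = 168.62 million.
Not in labor force = 15.79 + 52.90 + 4.97 = 73.66 million (those not working and not actively searching are outside the labor force).
Civilian working-age population = 168.62 + 73.66 = 242.28 million.
Unemployment rate = 5.18 / 168.62 = 3.07%.
Labor force participation rate = 168.62 / 242.28 = 69.60%.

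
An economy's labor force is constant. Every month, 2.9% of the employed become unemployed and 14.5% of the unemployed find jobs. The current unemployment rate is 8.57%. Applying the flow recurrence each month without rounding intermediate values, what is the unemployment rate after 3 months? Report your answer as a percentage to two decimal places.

Unemployment rate after three months ≈ 12.10%.

With a fixed labor force, u_{t+1} = u_t + s·(1−u_t) − f·u_t = u_t·(1−s−f) + s.
Here 1−s−f = 0.826 and s = 0.029.
u_1 = 0.085700 × 0.826 + 0.029 = 0.099788.
u_2 = 0.099788 × 0.826 + 0.029 = 0.111425.
u_3 = 0.111425 × 0.826 + 0.029 = 0.121037.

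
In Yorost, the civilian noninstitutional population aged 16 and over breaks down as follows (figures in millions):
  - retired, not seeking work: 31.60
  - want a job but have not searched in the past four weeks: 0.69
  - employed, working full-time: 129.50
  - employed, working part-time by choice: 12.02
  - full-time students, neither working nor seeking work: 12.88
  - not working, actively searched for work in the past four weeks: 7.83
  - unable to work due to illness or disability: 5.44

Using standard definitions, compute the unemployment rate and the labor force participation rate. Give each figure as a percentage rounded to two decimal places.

Unemployment rate ≈ 5.24%; labor force participation rate ≈ 74.69%.

Employed = 129.50 + 12.02 = 141.52 million.
Unemployed = 7.83 million.
Labor force = 141.52 + 7.83 = 149.35 million.
Not in labor force = 31.60 + 0.69 + 12.88 + 5.44 = 50.61 million (those not working and not actively searching are outside the labor force — including those who want a job but have given up searching).
Civilian working-age population = 149.35 + 50.61 = 199.96 million.
Unemployment rate = 7.83 / 149.35 = 5.24%.
Labor force participation rate = 149.35 / 199.96 = 74.69%.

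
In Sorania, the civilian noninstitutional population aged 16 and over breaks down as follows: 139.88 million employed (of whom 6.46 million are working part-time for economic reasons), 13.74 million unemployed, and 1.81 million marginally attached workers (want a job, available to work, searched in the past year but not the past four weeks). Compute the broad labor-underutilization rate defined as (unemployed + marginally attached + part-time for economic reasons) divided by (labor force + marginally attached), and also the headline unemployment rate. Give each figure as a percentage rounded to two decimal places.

Broad underutilization rate ≈ 14.16%; headline unemployment rate ≈ 8.94%.

Labor force = 139.88 + 13.74 = 153.62 million.
Numerator = 13.74 + 1.81 + 6.46 = 22.01 million.
Denominator = 153.62 + 1.81 = 155.43 million.
Broad rate = 22.01 / 155.43 = 14.16%.
Headline unemployment rate = 13.74 / 153.62 = 8.94%.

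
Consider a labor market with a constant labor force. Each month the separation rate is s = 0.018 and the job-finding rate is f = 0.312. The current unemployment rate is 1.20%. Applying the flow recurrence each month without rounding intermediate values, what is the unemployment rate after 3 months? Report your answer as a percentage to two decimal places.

Unemployment rate after three months ≈ 4.17%.

With a fixed labor force, u_{t+1} = u_t + s·(1−u_t) − f·u_t = u_t·(1−s−f) + s.
Here 1−s−f = 0.670 and s = 0.018.
u_1 = 0.012000 × 0.670 + 0.018 = 0.026040.
u_2 = 0.026040 × 0.670 + 0.018 = 0.035447.
u_3 = 0.035447 × 0.670 + 0.018 = 0.041749.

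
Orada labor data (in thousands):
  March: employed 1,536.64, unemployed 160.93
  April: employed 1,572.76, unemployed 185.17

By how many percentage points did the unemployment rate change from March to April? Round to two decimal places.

March: labor force = 1,536.64 + 160.93 = 1,697.57; u = 160.93/1,697.57 = 9.48%.
April: labor force = 1,572.76 + 185.17 = 1,757.93; u = 185.17/1,757.93 = 10.53%.
Change = 10.53% − 9.48% = +1.05 pp.

The unemployment rate changed by +1.05 percentage points.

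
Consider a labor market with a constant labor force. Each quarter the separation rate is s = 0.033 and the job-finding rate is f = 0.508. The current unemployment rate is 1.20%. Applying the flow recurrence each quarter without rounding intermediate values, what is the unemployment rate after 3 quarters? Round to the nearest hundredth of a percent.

With a fixed labor force, u_{t+1} = u_t + s·(1−u_t) − f·u_t = u_t·(1−s−f) + s.
Here 1−s−f = 0.459 and s = 0.033.
u_1 = 0.012000 × 0.459 + 0.033 = 0.038508.
u_2 = 0.038508 × 0.459 + 0.033 = 0.050675.
u_3 = 0.050675 × 0.459 + 0.033 = 0.056260.

Unemployment rate after three quarters ≈ 5.63%.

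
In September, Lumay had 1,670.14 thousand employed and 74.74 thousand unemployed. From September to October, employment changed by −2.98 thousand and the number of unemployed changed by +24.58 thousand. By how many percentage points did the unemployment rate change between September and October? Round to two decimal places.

The unemployment rate changed by +1.34 percentage points.

September: labor force = 1,670.14 + 74.74 = 1,744.88; u = 74.74/1,744.88 = 4.28%.
October: labor force = 1,667.16 + 99.32 = 1,766.48; u = 99.32/1,766.48 = 5.62%.
Change = 5.62% − 4.28% = +1.34 pp.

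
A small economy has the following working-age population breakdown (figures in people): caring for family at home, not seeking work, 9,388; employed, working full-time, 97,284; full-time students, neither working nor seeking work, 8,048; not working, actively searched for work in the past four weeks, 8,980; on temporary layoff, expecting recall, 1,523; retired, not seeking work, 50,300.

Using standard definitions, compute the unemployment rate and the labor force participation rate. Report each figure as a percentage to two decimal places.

Unemployment rate ≈ 9.74%; labor force participation rate ≈ 61.41%.

Employed = 97,284.
Unemployed = 8,980 + 1,523 = 10,503 (jobless and actively searching, or on temporary layoff).
Labor force = 97,284 + 10,503 = 107,787.
Not in labor force = 9,388 + 8,048 + 50,300 = 67,736 (those not working and not actively searching are outside the labor force).
Civilian working-age population = 107,787 + 67,736 = 175,523.
Unemployment rate = 10,503 / 107,787 = 9.74%.
Labor force participation rate = 107,787 / 175,523 = 61.41%.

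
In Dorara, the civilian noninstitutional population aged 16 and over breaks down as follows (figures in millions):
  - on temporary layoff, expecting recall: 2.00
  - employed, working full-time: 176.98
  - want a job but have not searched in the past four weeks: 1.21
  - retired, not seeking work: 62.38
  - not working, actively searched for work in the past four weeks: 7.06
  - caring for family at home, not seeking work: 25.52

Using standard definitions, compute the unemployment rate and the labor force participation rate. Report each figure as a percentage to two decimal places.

Employed = 176.98 million.
Unemployed = 2.00 + 7.06 = 9.06 million (jobless and actively searching, or on temporary layoff).
Labor force = 176.98 + 9.06 = 186.04 million.
Not in labor force = 1.21 + 62.38 + 25.52 = 89.11 million (those not working and not actively searching are outside the labor force — including those who want a job but have given up searching).
Civilian working-age population = 186.04 + 89.11 = 275.15 million.
Unemployment rate = 9.06 / 186.04 = 4.87%.
Labor force participation rate = 186.04 / 275.15 = 67.61%.

Unemployment rate ≈ 4.87%; labor force participation rate ≈ 67.61%.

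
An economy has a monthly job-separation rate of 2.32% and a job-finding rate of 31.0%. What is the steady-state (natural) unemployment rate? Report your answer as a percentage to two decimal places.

Steady-state unemployment rate ≈ 6.96%.

At steady state the flows balance: s·E = f·U, so U/(E+U) = s/(s+f).
u* = 2.32 / (2.32 + 31.0) = 2.32 / 33.32 = 6.96%.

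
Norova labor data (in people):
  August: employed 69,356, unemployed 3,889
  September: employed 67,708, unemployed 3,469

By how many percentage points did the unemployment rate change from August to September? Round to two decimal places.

August: labor force = 69,356 + 3,889 = 73,245; u = 3,889/73,245 = 5.31%.
September: labor force = 67,708 + 3,469 = 71,177; u = 3,469/71,177 = 4.87%.
Change = 4.87% − 5.31% = −0.44 pp.

The unemployment rate changed by −0.44 percentage points.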